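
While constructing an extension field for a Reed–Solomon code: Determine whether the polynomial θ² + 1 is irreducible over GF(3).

Write P(θ) = θ² + 1.
Check for roots in GF(3): P(0) = 1; P(1) = 2; P(2) = 2.
No roots. A degree-2 polynomial over a field with no linear factor is irreducible.

Yes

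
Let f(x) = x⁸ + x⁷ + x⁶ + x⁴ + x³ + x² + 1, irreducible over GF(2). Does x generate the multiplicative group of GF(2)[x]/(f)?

No

|GF(2^8)^×| = 2^8 − 1 = 255. Prime factorization: 255 = 3·5·17.
f is primitive ⇔ x has order 255 in GF(2)[x]/(f), i.e. x^(255/q) ≠ 1 for each prime q | 255.
x^(85) mod f = 1
x^(51) mod f = x⁶ + x³.
x^(15) mod f = x⁷ + x⁶ + x⁴ + x³ + x² + x.
Since x^(85) = 1, the order of x divides 85 < 255; not primitive.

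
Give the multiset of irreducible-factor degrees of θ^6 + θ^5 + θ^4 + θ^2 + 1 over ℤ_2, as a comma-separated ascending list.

Write f(θ) = θ^6 + θ^5 + θ^4 + θ^2 + 1.
Roots in ℤ_2: f(0) = 1; f(1) = 1.
Complete factorization: f(θ) = (θ^6 + θ^5 + θ^4 + θ^2 + 1).
Factor degrees with multiplicity: 6 = 6.

6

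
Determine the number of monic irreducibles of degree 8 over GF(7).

By the necklace-counting formula, N_7(8) = (1/8) Σ_{d|8} μ(8/d)·7^d.
Divisors of 8: 1, 2, 4, 8; μ(8/d) for each: 0, 0, -1, 1.
Σ = − 7^4 + 7^8 = 5762400.
N = 5762400/8 = 720300.

720300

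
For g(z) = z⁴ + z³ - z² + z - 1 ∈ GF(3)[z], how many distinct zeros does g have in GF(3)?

1

Evaluate at each of the 3 elements of GF(3):
g(0) = 2; g(1) = 1; g(2) = 0 → root.
Roots: {2}.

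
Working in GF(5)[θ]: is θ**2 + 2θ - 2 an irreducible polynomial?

Write m(θ) = θ**2 + 2θ - 2.
Check for roots in GF(5): m(0) = 3; m(1) = 1; m(2) = 1; m(3) = 3; m(4) = 2.
No roots. A degree-2 polynomial over a field with no linear factor is irreducible.

Yes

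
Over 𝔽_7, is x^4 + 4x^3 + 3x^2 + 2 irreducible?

Yes

Write f(x) = x^4 + 4x^3 + 3x^2 + 2.
Check for roots in 𝔽_7: f(0) = 2; f(1) = 3; f(2) = 6; f(3) = 1; f(4) = 2; f(5) = 5; f(6) = 2.
No roots, so no linear factors.
Degree-2 irreducible divisors: test the 21 monic irreducibles of degree 2 over GF(7).
None of them divide f (all give nonzero remainder).
No irreducible factor of degree ≤ 2 exists, so f is irreducible over GF(7).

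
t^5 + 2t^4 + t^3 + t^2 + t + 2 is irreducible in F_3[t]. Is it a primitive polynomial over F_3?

No

Write f(t) = t^5 + 2t^4 + t^3 + t^2 + t + 2.
|GF(3^5)^×| = 3^5 − 1 = 242. Prime factorization: 242 = 2·11^2.
f is primitive ⇔ t has order 242 in GF(3)[t]/(f), i.e. t^(242/q) ≠ 1 for each prime q | 242.
t^(121) mod f = 1
t^(22) mod f = t^4 + 2t^2 + 2t + 1.
Since t^(121) = 1, the order of t divides 121 < 242; not primitive.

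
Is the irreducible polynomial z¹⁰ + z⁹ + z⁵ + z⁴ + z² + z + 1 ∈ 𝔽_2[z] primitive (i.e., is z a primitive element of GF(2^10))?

Write f(z) = z¹⁰ + z⁹ + z⁵ + z⁴ + z² + z + 1.
|GF(2^10)^×| = 2^10 − 1 = 1023. Prime factorization: 1023 = 3·11·31.
f is primitive ⇔ z has order 1023 in GF(2)[z]/(f), i.e. z^(1023/q) ≠ 1 for each prime q | 1023.
z^(341) mod f = z⁹ + z⁸ + z⁶ + z⁵.
z^(93) mod f = z⁹ + z⁸ + z⁶ + z³ + z².
z^(33) mod f = z⁹ + z⁴ + 1.
None equal 1, so z has full order 1023; f is primitive.

Yes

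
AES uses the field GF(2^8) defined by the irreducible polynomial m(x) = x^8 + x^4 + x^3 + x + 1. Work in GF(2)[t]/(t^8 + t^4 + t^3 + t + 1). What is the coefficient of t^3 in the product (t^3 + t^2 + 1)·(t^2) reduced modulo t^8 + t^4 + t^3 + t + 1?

Multiply in GF(2)[t]: (t^3 + t^2 + 1)·(t^2) = t^5 + t^4 + t^2.
Reduced: t^5 + t^4 + t^2.

0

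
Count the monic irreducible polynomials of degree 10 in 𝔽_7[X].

28245840

x^(7^10) − x is the product of all monic irreducibles of degree dividing 10; Möbius inversion gives N = (1/10) Σ μ(10/d)·7^d.
Divisors of 10: 1, 2, 5, 10; μ(10/d) for each: 1, -1, -1, 1.
Σ = 7^1 − 7^2 − 7^5 + 7^10 = 282458400.
N = 282458400/10 = 28245840.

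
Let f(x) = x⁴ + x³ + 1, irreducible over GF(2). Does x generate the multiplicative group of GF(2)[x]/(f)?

Yes

|GF(2^4)^×| = 2^4 − 1 = 15. Prime factorization: 15 = 3·5.
f is primitive ⇔ x has order 15 in GF(2)[x]/(f), i.e. x^(15/q) ≠ 1 for each prime q | 15.
x^(5) mod f = x³ + x + 1.
x^(3) mod f = x³.
None equal 1, so x has full order 15; f is primitive.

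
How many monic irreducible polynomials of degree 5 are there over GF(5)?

624

By the necklace-counting formula, N_5(5) = (1/5) Σ_{d|5} μ(5/d)·5^d.
Divisors of 5: 1, 5; μ(5/d) for each: -1, 1.
Σ = − 5^1 + 5^5 = 3120.
N = 3120/5 = 624.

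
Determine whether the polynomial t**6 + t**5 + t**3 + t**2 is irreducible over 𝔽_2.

Write P(t) = t**6 + t**5 + t**3 + t**2.
Check for roots in 𝔽_2: P(0) = 0 → root; P(1) = 0 → root.
P(0) = 0, so (t) divides P(t); P is reducible.

No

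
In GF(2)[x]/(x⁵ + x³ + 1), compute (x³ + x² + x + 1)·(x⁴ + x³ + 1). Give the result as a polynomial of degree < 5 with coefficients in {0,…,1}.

x^3 + x

Multiply in GF(2)[x]: (x³ + x² + x + 1)·(x⁴ + x³ + 1) = x⁷ + x² + x + 1.
Reduce using x⁵ ≡ x³ + 1 (mod x⁵ + x³ + 1).
Reduced: x³ + x.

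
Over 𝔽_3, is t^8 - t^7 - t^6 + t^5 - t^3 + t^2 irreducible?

No

Write h(t) = t^8 - t^7 - t^6 + t^5 - t^3 + t^2.
Check for roots in 𝔽_3: h(0) = 0 → root; h(1) = 0 → root; h(2) = 2.
h(0) = 0, so (t) divides h(t); h is reducible.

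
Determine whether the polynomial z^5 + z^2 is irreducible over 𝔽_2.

No

Write P(z) = z^5 + z^2.
Check for roots in 𝔽_2: P(0) = 0 → root; P(1) = 0 → root.
P(0) = 0, so (z) divides P(z); P is reducible.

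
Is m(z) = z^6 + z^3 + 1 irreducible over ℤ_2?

Yes

Check for roots in ℤ_2: m(0) = 1; m(1) = 1.
No roots, so no linear factors.
Monic irreducibles of degree 2 over GF(2): z^2 + z + 1.
None of them divide m (all give nonzero remainder).
Monic irreducibles of degree 3 over GF(2): z^3 + z + 1, z^3 + z^2 + 1.
None of them divide m (all give nonzero remainder).
No irreducible factor of degree ≤ 3 exists, so m is irreducible over GF(2).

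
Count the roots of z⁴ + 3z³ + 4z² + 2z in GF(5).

Write g(z) = z⁴ + 3z³ + 4z² + 2z.
Evaluate at each of the 5 elements of GF(5):
g(0) = 0 → root; g(1) = 0 → root; g(2) = 0 → root; g(3) = 4; g(4) = 0 → root.
Roots: {0, 1, 2, 4}.

4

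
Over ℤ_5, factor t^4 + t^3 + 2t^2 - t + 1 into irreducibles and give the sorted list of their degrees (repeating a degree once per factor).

2, 2

Write g(t) = t^4 + t^3 + 2t^2 - t + 1.
Roots in ℤ_5: g(0) = 1; g(1) = 4; g(2) = 1; g(3) = 4; g(4) = 4.
Complete factorization: g(t) = (t^2 - 2t - 1)^2.
Factor degrees with multiplicity: 2 + 2 = 4.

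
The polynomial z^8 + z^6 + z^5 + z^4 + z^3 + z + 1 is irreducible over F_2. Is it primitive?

Write f(z) = z^8 + z^6 + z^5 + z^4 + z^3 + z + 1.
|GF(2^8)^×| = 2^8 − 1 = 255. Prime factorization: 255 = 3·5·17.
f is primitive ⇔ z has order 255 in GF(2)[z]/(f), i.e. z^(255/q) ≠ 1 for each prime q | 255.
z^(85) mod f = 1
z^(51) mod f = z^6 + z^5 + z^4 + z^3.
z^(15) mod f = z^7 + z^5 + z^4 + z^3 + z^2.
Since z^(85) = 1, the order of z divides 85 < 255; not primitive.

No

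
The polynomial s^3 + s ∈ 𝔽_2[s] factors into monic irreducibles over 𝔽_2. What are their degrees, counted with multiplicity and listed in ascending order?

1, 1, 1

Write h(s) = s^3 + s.
Roots in 𝔽_2: h(0) = 0 → root; h(1) = 0 → root.
Linear factors from roots: (s), (s + 1).
Complete factorization: h(s) = (s)·(s + 1)^2.
Factor degrees with multiplicity: 1 + 1 + 1 = 3.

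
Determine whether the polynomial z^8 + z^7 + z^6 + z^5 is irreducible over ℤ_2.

Write m(z) = z^8 + z^7 + z^6 + z^5.
Check for roots in ℤ_2: m(0) = 0 → root; m(1) = 0 → root.
m(0) = 0, so (z) divides m(z); m is reducible.

No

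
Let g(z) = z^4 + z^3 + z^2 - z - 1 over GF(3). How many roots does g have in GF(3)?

Evaluate at each of the 3 elements of GF(3):
g(0) = 2; g(1) = 1; g(2) = 1.
No element is a root.

0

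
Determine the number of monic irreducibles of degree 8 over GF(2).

30

Gauss's count: N_{2}(8) = (1/8) Σ_{d|8} μ(8/d)·2^d.
Divisors of 8: 1, 2, 4, 8; μ(8/d) for each: 0, 0, -1, 1.
Σ = − 2^4 + 2^8 = 240.
N = 240/8 = 30.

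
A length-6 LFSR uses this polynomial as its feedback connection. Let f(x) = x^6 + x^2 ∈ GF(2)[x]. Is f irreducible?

Check for roots in GF(2): f(0) = 0 → root; f(1) = 0 → root.
f(0) = 0, so (x) divides f(x); f is reducible.

No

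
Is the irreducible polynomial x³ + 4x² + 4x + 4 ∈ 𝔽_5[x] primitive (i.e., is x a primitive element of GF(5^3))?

No

Write f(x) = x³ + 4x² + 4x + 4.
|GF(5^3)^×| = 5^3 − 1 = 124. Prime factorization: 124 = 2^2·31.
f is primitive ⇔ x has order 124 in GF(5)[x]/(f), i.e. x^(124/q) ≠ 1 for each prime q | 124.
x^(62) mod f = 1
x^(4) mod f = 2x² + 2x + 1.
Since x^(62) = 1, the order of x divides 62 < 124; not primitive.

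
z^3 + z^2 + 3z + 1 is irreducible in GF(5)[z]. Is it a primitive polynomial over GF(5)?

Write f(z) = z^3 + z^2 + 3z + 1.
|GF(5^3)^×| = 5^3 − 1 = 124. Prime factorization: 124 = 2^2·31.
f is primitive ⇔ z has order 124 in GF(5)[z]/(f), i.e. z^(124/q) ≠ 1 for each prime q | 124.
z^(62) mod f = 1
z^(4) mod f = 3z^2 + 2z + 1.
Since z^(62) = 1, the order of z divides 62 < 124; not primitive.

No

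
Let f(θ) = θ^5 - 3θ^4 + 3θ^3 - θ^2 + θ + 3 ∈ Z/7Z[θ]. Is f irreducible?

Check for roots in Z/7Z: f(0) = 3; f(1) = 4; f(2) = 2; f(3) = 1; f(4) = 5; f(5) = 5; f(6) = 1.
No roots, so no linear factors.
Degree-2 irreducible divisors: test the 21 monic irreducibles of degree 2 over GF(7).
None of them divide f (all give nonzero remainder).
No irreducible factor of degree ≤ 2 exists, so f is irreducible over GF(7).

Yes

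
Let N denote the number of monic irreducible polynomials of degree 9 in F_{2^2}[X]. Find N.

29120

x^(4^9) − x is the product of all monic irreducibles of degree dividing 9; Möbius inversion gives N = (1/9) Σ μ(9/d)·4^d.
Divisors of 9: 1, 3, 9; μ(9/d) for each: 0, -1, 1.
Σ = − 4^3 + 4^9 = 262080.
N = 262080/9 = 29120.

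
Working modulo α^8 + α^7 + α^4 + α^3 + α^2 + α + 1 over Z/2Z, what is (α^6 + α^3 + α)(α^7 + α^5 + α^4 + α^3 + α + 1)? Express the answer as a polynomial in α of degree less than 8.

α^6 + α^5 + α^4 + α^3 + α^2 + α

Multiply in Z/2Z[α]: (α^6 + α^3 + α)·(α^7 + α^5 + α^4 + α^3 + α + 1) = α^13 + α^11 + α^9 + α^6 + α^5 + α^3 + α^2 + α.
Reduce using α^8 ≡ α^7 + α^4 + α^3 + α^2 + α + 1 (mod α^8 + α^7 + α^4 + α^3 + α^2 + α + 1).
Reduced: α^6 + α^5 + α^4 + α^3 + α^2 + α.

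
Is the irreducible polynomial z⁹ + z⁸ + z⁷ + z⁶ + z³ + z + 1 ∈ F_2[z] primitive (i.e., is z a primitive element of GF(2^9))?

Yes

Write f(z) = z⁹ + z⁸ + z⁷ + z⁶ + z³ + z + 1.
|GF(2^9)^×| = 2^9 − 1 = 511. Prime factorization: 511 = 7·73.
f is primitive ⇔ z has order 511 in GF(2)[z]/(f), i.e. z^(511/q) ≠ 1 for each prime q | 511.
z^(73) mod f = z⁷ + z⁵ + z³ + z + 1.
z^(7) mod f = z⁷.
None equal 1, so z has full order 511; f is primitive.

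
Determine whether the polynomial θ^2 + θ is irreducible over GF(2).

Write m(θ) = θ^2 + θ.
Check for roots in GF(2): m(0) = 0 → root; m(1) = 0 → root.
m(0) = 0, so (θ) divides m(θ); m is reducible.

No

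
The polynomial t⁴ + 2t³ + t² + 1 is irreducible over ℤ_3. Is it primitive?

Write f(t) = t⁴ + 2t³ + t² + 1.
|GF(3^4)^×| = 3^4 − 1 = 80. Prime factorization: 80 = 2^4·5.
f is primitive ⇔ t has order 80 in GF(3)[t]/(f), i.e. t^(80/q) ≠ 1 for each prime q | 80.
t^(40) mod f = 1
t^(16) mod f = t³ + t² + 2t.
Since t^(40) = 1, the order of t divides 40 < 80; not primitive.

No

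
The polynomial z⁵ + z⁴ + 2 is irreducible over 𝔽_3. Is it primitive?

Write f(z) = z⁵ + z⁴ + 2.
|GF(3^5)^×| = 3^5 − 1 = 242. Prime factorization: 242 = 2·11^2.
f is primitive ⇔ z has order 242 in GF(3)[z]/(f), i.e. z^(242/q) ≠ 1 for each prime q | 242.
z^(121) mod f = 1
z^(22) mod f = 2z² + z + 1.
Since z^(121) = 1, the order of z divides 121 < 242; not primitive.

No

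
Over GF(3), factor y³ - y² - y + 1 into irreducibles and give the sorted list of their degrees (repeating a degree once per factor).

Write g(y) = y³ - y² - y + 1.
Roots in GF(3): g(0) = 1; g(1) = 0 → root; g(2) = 0 → root.
Linear factors from roots: (y - 1), (y + 1).
Complete factorization: g(y) = (y + 1)·(y - 1)^2.
Factor degrees with multiplicity: 1 + 1 + 1 = 3.

1, 1, 1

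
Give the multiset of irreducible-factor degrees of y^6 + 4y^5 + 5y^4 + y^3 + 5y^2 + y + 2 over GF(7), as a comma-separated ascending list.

Write g(y) = y^6 + 4y^5 + 5y^4 + y^3 + 5y^2 + y + 2.
Linear factors from roots: (y + 2), (y + 1).
Complete factorization: g(y) = (y + 1)·(y + 2)·(y^2 + 4y + 6)^2.
Factor degrees with multiplicity: 1 + 1 + 2 + 2 = 6.

1, 1, 2, 2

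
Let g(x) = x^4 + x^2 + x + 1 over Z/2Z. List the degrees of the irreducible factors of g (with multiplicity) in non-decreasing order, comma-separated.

1, 3

Roots in Z/2Z: g(0) = 1; g(1) = 0 → root.
Linear factors from roots: (x + 1).
Complete factorization: g(x) = (x + 1)·(x^3 + x^2 + 1).
Factor degrees with multiplicity: 1 + 3 = 4.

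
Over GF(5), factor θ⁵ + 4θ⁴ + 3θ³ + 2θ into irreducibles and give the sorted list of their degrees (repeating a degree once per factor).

1, 1, 3

Write f(θ) = θ⁵ + 4θ⁴ + 3θ³ + 2θ.
Roots in GF(5): f(0) = 0 → root; f(1) = 0 → root; f(2) = 4; f(3) = 4; f(4) = 3.
Linear factors from roots: (θ), (θ + 4).
Complete factorization: f(θ) = (θ)·(θ + 4)·(θ³ + 3θ + 3).
Factor degrees with multiplicity: 1 + 1 + 3 = 5.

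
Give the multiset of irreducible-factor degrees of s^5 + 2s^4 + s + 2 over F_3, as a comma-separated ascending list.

Write h(s) = s^5 + 2s^4 + s + 2.
Roots in F_3: h(0) = 2; h(1) = 0 → root; h(2) = 2.
Linear factors from roots: (s + 2).
Complete factorization: h(s) = (s + 2)·(s^2 + s + 2)·(s^2 + 2s + 2).
Factor degrees with multiplicity: 1 + 2 + 2 = 5.

1, 2, 2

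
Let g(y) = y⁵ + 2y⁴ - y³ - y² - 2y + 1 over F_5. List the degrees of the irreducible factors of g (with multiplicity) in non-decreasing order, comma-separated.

1, 2, 2

Roots in F_5: g(0) = 1; g(1) = 0 → root; g(2) = 4; g(3) = 4; g(4) = 4.
Linear factors from roots: (y - 1).
Complete factorization: g(y) = (y - 1)·(y² + y + 1)·(y² + 2y - 1).
Factor degrees with multiplicity: 1 + 2 + 2 = 5.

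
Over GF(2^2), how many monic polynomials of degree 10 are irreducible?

By the necklace-counting formula, N_4(10) = (1/10) Σ_{d|10} μ(10/d)·4^d.
Divisors of 10: 1, 2, 5, 10; μ(10/d) for each: 1, -1, -1, 1.
Σ = 4^1 − 4^2 − 4^5 + 4^10 = 1047540.
N = 1047540/10 = 104754.

104754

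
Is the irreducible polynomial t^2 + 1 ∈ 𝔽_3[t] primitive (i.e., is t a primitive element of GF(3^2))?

No

Write f(t) = t^2 + 1.
|GF(3^2)^×| = 3^2 − 1 = 8. Prime factorization: 8 = 2^3.
f is primitive ⇔ t has order 8 in GF(3)[t]/(f), i.e. t^(8/q) ≠ 1 for each prime q | 8.
t^(4) mod f = 1
Since t^(4) = 1, the order of t divides 4 < 8; not primitive.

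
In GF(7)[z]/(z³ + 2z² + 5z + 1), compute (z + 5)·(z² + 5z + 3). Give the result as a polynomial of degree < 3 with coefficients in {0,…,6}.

Multiply in GF(7)[z]: (z + 5)·(z² + 5z + 3) = z³ + 3z² + 1.
Reduce using z³ ≡ 5z² + 2z + 6 (mod z³ + 2z² + 5z + 1).
Reduced: z² + 2z.

z^2 + 2z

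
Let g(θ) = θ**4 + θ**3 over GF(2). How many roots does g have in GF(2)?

Evaluate at each of the 2 elements of GF(2):
g(0) = 0 → root; g(1) = 0 → root.
Roots: {0, 1}.

2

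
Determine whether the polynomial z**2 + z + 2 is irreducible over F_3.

Write m(z) = z**2 + z + 2.
Check for roots in F_3: m(0) = 2; m(1) = 1; m(2) = 2.
No roots. A degree-2 polynomial over a field with no linear factor is irreducible.

Yes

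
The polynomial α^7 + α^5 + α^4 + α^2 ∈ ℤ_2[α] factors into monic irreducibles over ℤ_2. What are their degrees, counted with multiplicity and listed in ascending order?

1, 1, 1, 1, 1, 2

Write g(α) = α^7 + α^5 + α^4 + α^2.
Roots in ℤ_2: g(0) = 0 → root; g(1) = 0 → root.
Linear factors from roots: (α), (α + 1).
Complete factorization: g(α) = (α)^2·(α + 1)^3·(α^2 + α + 1).
Factor degrees with multiplicity: 1 + 1 + 1 + 1 + 1 + 2 = 7.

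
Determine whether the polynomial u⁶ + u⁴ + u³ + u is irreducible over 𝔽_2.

Write m(u) = u⁶ + u⁴ + u³ + u.
Check for roots in 𝔽_2: m(0) = 0 → root; m(1) = 0 → root.
m(0) = 0, so (u) divides m(u); m is reducible.

No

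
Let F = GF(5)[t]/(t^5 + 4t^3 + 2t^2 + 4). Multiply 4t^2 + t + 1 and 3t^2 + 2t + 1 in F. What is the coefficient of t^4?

Multiply in GF(5)[t]: (4t^2 + t + 1)·(3t^2 + 2t + 1) = 2t^4 + t^3 + 4t^2 + 3t + 1.
Reduced: 2t^4 + t^3 + 4t^2 + 3t + 1.

2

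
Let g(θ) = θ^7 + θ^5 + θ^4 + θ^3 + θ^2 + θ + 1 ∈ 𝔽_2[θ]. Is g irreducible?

Yes

Check for roots in 𝔽_2: g(0) = 1; g(1) = 1.
No roots, so no linear factors.
Monic irreducibles of degree 2 over GF(2): θ^2 + θ + 1.
None of them divide g (all give nonzero remainder).
Monic irreducibles of degree 3 over GF(2): θ^3 + θ + 1, θ^3 + θ^2 + 1.
None of them divide g (all give nonzero remainder).
No irreducible factor of degree ≤ 3 exists, so g is irreducible over GF(2).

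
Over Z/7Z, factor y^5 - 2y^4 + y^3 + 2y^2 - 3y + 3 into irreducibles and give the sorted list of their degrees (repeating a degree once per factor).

Write f(y) = y^5 - 2y^4 + y^3 + 2y^2 - 3y + 3.
Complete factorization: f(y) = (y^2 - 3y - 1)·(y^3 + y^2 - 2y - 3).
Factor degrees with multiplicity: 2 + 3 = 5.

2, 3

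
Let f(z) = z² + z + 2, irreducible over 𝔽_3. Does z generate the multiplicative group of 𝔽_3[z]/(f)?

|GF(3^2)^×| = 3^2 − 1 = 8. Prime factorization: 8 = 2^3.
f is primitive ⇔ z has order 8 in GF(3)[z]/(f), i.e. z^(8/q) ≠ 1 for each prime q | 8.
z^(4) mod f = 2.
None equal 1, so z has full order 8; f is primitive.

Yes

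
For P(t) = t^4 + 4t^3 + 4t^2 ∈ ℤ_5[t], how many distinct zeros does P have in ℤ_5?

Evaluate at each of the 5 elements of ℤ_5:
P(0) = 0 → root; P(1) = 4; P(2) = 4; P(3) = 0 → root; P(4) = 1.
Roots: {0, 3}.

2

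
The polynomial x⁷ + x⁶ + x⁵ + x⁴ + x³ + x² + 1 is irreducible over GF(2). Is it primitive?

Write f(x) = x⁷ + x⁶ + x⁵ + x⁴ + x³ + x² + 1.
|GF(2^7)^×| = 2^7 − 1 = 127. Prime factorization: 127 = 127.
f is primitive ⇔ x has order 127 in GF(2)[x]/(f), i.e. x^(127/q) ≠ 1 for each prime q | 127.
x^(1) mod f = x.
None equal 1, so x has full order 127; f is primitive.

Yes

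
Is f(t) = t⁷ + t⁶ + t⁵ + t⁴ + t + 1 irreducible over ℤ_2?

No

Check for roots in ℤ_2: f(0) = 1; f(1) = 0 → root.
f(1) = 0, so (t − 1) divides f(t); f is reducible.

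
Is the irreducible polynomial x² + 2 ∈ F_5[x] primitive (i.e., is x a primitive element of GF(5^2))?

Write f(x) = x² + 2.
|GF(5^2)^×| = 5^2 − 1 = 24. Prime factorization: 24 = 2^3·3.
f is primitive ⇔ x has order 24 in GF(5)[x]/(f), i.e. x^(24/q) ≠ 1 for each prime q | 24.
x^(12) mod f = 4.
x^(8) mod f = 1
Since x^(8) = 1, the order of x divides 8 < 24; not primitive.

No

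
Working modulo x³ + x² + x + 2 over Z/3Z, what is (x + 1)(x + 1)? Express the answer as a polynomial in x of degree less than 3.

Multiply in Z/3Z[x]: (x + 1)·(x + 1) = x² + 2x + 1.
Reduced: x² + 2x + 1.

x^2 + 2x + 1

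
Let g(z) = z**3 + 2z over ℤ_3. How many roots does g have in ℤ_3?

Evaluate at each of the 3 elements of ℤ_3:
g(0) = 0 → root; g(1) = 0 → root; g(2) = 0 → root.
Roots: {0, 1, 2}.

3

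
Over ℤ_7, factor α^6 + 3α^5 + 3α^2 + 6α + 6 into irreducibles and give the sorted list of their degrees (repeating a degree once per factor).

6

Write g(α) = α^6 + 3α^5 + 3α^2 + 6α + 6.
Complete factorization: g(α) = (α^6 + 3α^5 + 3α^2 + 6α + 6).
Factor degrees with multiplicity: 6 = 6.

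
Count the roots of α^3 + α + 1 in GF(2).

0

Write f(α) = α^3 + α + 1.
Evaluate at each of the 2 elements of GF(2):
f(0) = 1; f(1) = 1.
No element is a root.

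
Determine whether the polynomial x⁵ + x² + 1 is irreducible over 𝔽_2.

Write f(x) = x⁵ + x² + 1.
Check for roots in 𝔽_2: f(0) = 1; f(1) = 1.
No roots, so no linear factors.
Monic irreducibles of degree 2 over GF(2): x² + x + 1.
None of them divide f (all give nonzero remainder).
No irreducible factor of degree ≤ 2 exists, so f is irreducible over GF(2).

Yes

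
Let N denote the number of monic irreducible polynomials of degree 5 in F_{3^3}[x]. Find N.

The number of monic irreducibles of degree 5 over GF(27) is (1/5)·Σ_{d∣5} μ(5/d) 27^d.
Divisors of 5: 1, 5; μ(5/d) for each: -1, 1.
Σ = − 27^1 + 27^5 = 14348880.
N = 14348880/5 = 2869776.

2869776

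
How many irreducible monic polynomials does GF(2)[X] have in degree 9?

Gauss's count: N_{2}(9) = (1/9) Σ_{d|9} μ(9/d)·2^d.
Divisors of 9: 1, 3, 9; μ(9/d) for each: 0, -1, 1.
Σ = − 2^3 + 2^9 = 504.
N = 504/9 = 56.

56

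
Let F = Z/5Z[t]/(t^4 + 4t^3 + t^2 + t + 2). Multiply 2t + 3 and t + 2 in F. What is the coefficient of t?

2

Multiply in Z/5Z[t]: (2t + 3)·(t + 2) = 2t^2 + 2t + 1.
Reduced: 2t^2 + 2t + 1.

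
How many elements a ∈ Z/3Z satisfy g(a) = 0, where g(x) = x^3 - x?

Evaluate at each of the 3 elements of Z/3Z:
g(0) = 0 → root; g(1) = 0 → root; g(2) = 0 → root.
Roots: {0, 1, 2}.

3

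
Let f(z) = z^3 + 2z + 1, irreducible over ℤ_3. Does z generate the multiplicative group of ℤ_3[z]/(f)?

Yes

|GF(3^3)^×| = 3^3 − 1 = 26. Prime factorization: 26 = 2·13.
f is primitive ⇔ z has order 26 in GF(3)[z]/(f), i.e. z^(26/q) ≠ 1 for each prime q | 26.
z^(13) mod f = 2.
z^(2) mod f = z^2.
None equal 1, so z has full order 26; f is primitive.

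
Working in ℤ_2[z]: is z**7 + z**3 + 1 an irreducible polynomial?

Yes

Write h(z) = z**7 + z**3 + 1.
Check for roots in ℤ_2: h(0) = 1; h(1) = 1.
No roots, so no linear factors.
Monic irreducibles of degree 2 over GF(2): z**2 + z + 1.
None of them divide h (all give nonzero remainder).
Monic irreducibles of degree 3 over GF(2): z**3 + z + 1, z**3 + z**2 + 1.
None of them divide h (all give nonzero remainder).
No irreducible factor of degree ≤ 3 exists, so h is irreducible over GF(2).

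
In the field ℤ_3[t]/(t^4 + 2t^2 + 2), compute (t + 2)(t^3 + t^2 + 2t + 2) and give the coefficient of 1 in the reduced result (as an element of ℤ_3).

2

Multiply in ℤ_3[t]: (t + 2)·(t^3 + t^2 + 2t + 2) = t^4 + t^2 + 1.
Reduce using t^4 ≡ t^2 + 1 (mod t^4 + 2t^2 + 2).
Reduced: 2t^2 + 2.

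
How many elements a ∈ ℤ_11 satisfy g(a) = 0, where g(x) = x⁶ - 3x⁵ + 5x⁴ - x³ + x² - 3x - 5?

Evaluate at each of the 11 elements of ℤ_11:
g(0) = 6; g(1) = 6; g(2) = 0 → root; g(3) = 10; g(4) = 6; g(5) = 4; g(6) = 4; g(7) = 10; g(8) = 0 → root; g(9) = 0 → root; g(10) = 9.
Roots: {2, 8, 9}.

3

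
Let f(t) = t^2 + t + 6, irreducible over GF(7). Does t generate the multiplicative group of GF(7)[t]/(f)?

No

|GF(7^2)^×| = 7^2 − 1 = 48. Prime factorization: 48 = 2^4·3.
f is primitive ⇔ t has order 48 in GF(7)[t]/(f), i.e. t^(48/q) ≠ 1 for each prime q | 48.
t^(24) mod f = 6.
t^(16) mod f = 1
Since t^(16) = 1, the order of t divides 16 < 48; not primitive.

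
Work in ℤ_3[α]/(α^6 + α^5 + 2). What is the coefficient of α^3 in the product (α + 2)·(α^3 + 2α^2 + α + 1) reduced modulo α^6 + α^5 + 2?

1

Multiply in ℤ_3[α]: (α + 2)·(α^3 + 2α^2 + α + 1) = α^4 + α^3 + 2α^2 + 2.
Reduced: α^4 + α^3 + 2α^2 + 2.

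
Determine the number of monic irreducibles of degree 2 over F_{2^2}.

6

By the necklace-counting formula, N_4(2) = (1/2) Σ_{d|2} μ(2/d)·4^d.
Divisors of 2: 1, 2; μ(2/d) for each: -1, 1.
Σ = − 4^1 + 4^2 = 12.
N = 12/2 = 6.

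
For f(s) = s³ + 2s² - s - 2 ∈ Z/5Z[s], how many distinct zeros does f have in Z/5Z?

Evaluate at each of the 5 elements of Z/5Z:
f(0) = 3; f(1) = 0 → root; f(2) = 2; f(3) = 0 → root; f(4) = 0 → root.
Roots: {1, 3, 4}.

3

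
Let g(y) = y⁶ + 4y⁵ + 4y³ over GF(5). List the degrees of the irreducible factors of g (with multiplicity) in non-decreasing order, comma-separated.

Roots in GF(5): g(0) = 0 → root; g(1) = 4; g(2) = 4; g(3) = 4; g(4) = 3.
Linear factors from roots: (y).
Complete factorization: g(y) = (y)^3·(y³ + 4y² + 4).
Factor degrees with multiplicity: 1 + 1 + 1 + 3 = 6.

1, 1, 1, 3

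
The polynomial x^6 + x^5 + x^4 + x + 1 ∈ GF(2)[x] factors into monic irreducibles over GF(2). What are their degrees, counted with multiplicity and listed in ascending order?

Write h(x) = x^6 + x^5 + x^4 + x + 1.
Roots in GF(2): h(0) = 1; h(1) = 1.
Complete factorization: h(x) = (x^6 + x^5 + x^4 + x + 1).
Factor degrees with multiplicity: 6 = 6.

6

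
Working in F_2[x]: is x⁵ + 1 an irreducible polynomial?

No

Write f(x) = x⁵ + 1.
Check for roots in F_2: f(0) = 1; f(1) = 0 → root.
f(1) = 0, so (x − 1) divides f(x); f is reducible.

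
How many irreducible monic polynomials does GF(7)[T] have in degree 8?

The number of monic irreducibles of degree 8 over GF(7) is (1/8)·Σ_{d∣8} μ(8/d) 7^d.
Divisors of 8: 1, 2, 4, 8; μ(8/d) for each: 0, 0, -1, 1.
Σ = − 7^4 + 7^8 = 5762400.
N = 5762400/8 = 720300.

720300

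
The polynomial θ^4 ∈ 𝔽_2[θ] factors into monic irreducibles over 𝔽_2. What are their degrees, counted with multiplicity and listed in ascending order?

1, 1, 1, 1

Write h(θ) = θ^4.
Roots in 𝔽_2: h(0) = 0 → root; h(1) = 1.
Linear factors from roots: (θ).
Complete factorization: h(θ) = (θ)^4.
Factor degrees with multiplicity: 1 + 1 + 1 + 1 = 4.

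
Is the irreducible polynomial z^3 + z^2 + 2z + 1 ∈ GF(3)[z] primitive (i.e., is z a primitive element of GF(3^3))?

Write f(z) = z^3 + z^2 + 2z + 1.
|GF(3^3)^×| = 3^3 − 1 = 26. Prime factorization: 26 = 2·13.
f is primitive ⇔ z has order 26 in GF(3)[z]/(f), i.e. z^(26/q) ≠ 1 for each prime q | 26.
z^(13) mod f = 2.
z^(2) mod f = z^2.
None equal 1, so z has full order 26; f is primitive.

Yes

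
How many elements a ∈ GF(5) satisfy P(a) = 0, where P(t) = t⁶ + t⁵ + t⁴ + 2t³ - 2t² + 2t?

4

Evaluate at each of the 5 elements of GF(5):
P(0) = 0 → root; P(1) = 0 → root; P(2) = 4; P(3) = 0 → root; P(4) = 0 → root.
Roots: {0, 1, 3, 4}.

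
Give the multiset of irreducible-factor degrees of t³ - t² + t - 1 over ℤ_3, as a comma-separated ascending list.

1, 2

Write g(t) = t³ - t² + t - 1.
Roots in ℤ_3: g(0) = 2; g(1) = 0 → root; g(2) = 2.
Linear factors from roots: (t - 1).
Complete factorization: g(t) = (t - 1)·(t² + 1).
Factor degrees with multiplicity: 1 + 2 = 3.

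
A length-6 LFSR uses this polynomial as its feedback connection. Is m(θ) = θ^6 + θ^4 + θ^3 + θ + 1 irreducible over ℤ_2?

Yes

Check for roots in ℤ_2: m(0) = 1; m(1) = 1.
No roots, so no linear factors.
Monic irreducibles of degree 2 over GF(2): θ^2 + θ + 1.
None of them divide m (all give nonzero remainder).
Monic irreducibles of degree 3 over GF(2): θ^3 + θ + 1, θ^3 + θ^2 + 1.
None of them divide m (all give nonzero remainder).
No irreducible factor of degree ≤ 3 exists, so m is irreducible over GF(2).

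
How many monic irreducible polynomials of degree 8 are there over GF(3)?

The number of monic irreducibles of degree 8 over GF(3) is (1/8)·Σ_{d∣8} μ(8/d) 3^d.
Divisors of 8: 1, 2, 4, 8; μ(8/d) for each: 0, 0, -1, 1.
Σ = − 3^4 + 3^8 = 6480.
N = 6480/8 = 810.

810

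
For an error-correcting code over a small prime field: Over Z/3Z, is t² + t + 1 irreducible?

Write m(t) = t² + t + 1.
Check for roots in Z/3Z: m(0) = 1; m(1) = 0 → root; m(2) = 1.
m(1) = 0, so (t − 1) divides m(t); m is reducible.

No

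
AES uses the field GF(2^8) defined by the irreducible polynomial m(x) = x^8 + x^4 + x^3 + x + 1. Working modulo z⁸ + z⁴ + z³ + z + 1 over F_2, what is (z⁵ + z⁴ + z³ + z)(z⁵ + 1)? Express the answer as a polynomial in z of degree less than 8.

z^5 + z^4 + z^3 + z + 1

Multiply in F_2[z]: (z⁵ + z⁴ + z³ + z)·(z⁵ + 1) = z¹⁰ + z⁹ + z⁸ + z⁶ + z⁵ + z⁴ + z³ + z.
Reduce using z⁸ ≡ z⁴ + z³ + z + 1 (mod z⁸ + z⁴ + z³ + z + 1).
Reduced: z⁵ + z⁴ + z³ + z + 1.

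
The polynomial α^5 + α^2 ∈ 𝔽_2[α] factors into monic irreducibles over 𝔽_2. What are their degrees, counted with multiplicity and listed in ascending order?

Write g(α) = α^5 + α^2.
Roots in 𝔽_2: g(0) = 0 → root; g(1) = 0 → root.
Linear factors from roots: (α), (α + 1).
Complete factorization: g(α) = (α + 1)·(α)^2·(α^2 + α + 1).
Factor degrees with multiplicity: 1 + 1 + 1 + 2 = 5.

1, 1, 1, 2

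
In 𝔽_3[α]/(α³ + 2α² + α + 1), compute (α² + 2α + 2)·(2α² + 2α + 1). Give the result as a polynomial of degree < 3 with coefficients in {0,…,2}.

2α

Multiply in 𝔽_3[α]: (α² + 2α + 2)·(2α² + 2α + 1) = 2α⁴ + 2.
Reduce using α³ ≡ α² + 2α + 2 (mod α³ + 2α² + α + 1).
Reduced: 2α.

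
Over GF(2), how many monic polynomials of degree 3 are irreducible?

x^(2^3) − x is the product of all monic irreducibles of degree dividing 3; Möbius inversion gives N = (1/3) Σ μ(3/d)·2^d.
Divisors of 3: 1, 3; μ(3/d) for each: -1, 1.
Σ = − 2^1 + 2^3 = 6.
N = 6/3 = 2.

2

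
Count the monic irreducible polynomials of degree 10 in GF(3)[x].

By the necklace-counting formula, N_3(10) = (1/10) Σ_{d|10} μ(10/d)·3^d.
Divisors of 10: 1, 2, 5, 10; μ(10/d) for each: 1, -1, -1, 1.
Σ = 3^1 − 3^2 − 3^5 + 3^10 = 58800.
N = 58800/10 = 5880.

5880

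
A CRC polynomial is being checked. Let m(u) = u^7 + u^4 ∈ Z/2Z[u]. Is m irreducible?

No

Check for roots in Z/2Z: m(0) = 0 → root; m(1) = 0 → root.
m(0) = 0, so (u) divides m(u); m is reducible.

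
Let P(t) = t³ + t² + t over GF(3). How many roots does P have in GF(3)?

2

Evaluate at each of the 3 elements of GF(3):
P(0) = 0 → root; P(1) = 0 → root; P(2) = 2.
Roots: {0, 1}.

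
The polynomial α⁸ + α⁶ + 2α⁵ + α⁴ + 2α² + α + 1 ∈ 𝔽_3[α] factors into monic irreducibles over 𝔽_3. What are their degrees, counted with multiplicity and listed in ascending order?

Write f(α) = α⁸ + α⁶ + 2α⁵ + α⁴ + 2α² + α + 1.
Roots in 𝔽_3: f(0) = 1; f(1) = 0 → root; f(2) = 0 → root.
Linear factors from roots: (α + 2), (α + 1).
Complete factorization: f(α) = (α + 1)·(α + 2)^2·(α² + 1)·(α³ + α² + 2α + 1).
Factor degrees with multiplicity: 1 + 1 + 1 + 2 + 3 = 8.

1, 1, 1, 2, 3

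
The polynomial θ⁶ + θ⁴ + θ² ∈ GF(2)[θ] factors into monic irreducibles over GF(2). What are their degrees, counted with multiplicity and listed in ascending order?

Write f(θ) = θ⁶ + θ⁴ + θ².
Roots in GF(2): f(0) = 0 → root; f(1) = 1.
Linear factors from roots: (θ).
Complete factorization: f(θ) = (θ)^2·(θ² + θ + 1)^2.
Factor degrees with multiplicity: 1 + 1 + 2 + 2 = 6.

1, 1, 2, 2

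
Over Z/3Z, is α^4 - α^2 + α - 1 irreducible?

No

Write P(α) = α^4 - α^2 + α - 1.
Check for roots in Z/3Z: P(0) = 2; P(1) = 0 → root; P(2) = 1.
P(1) = 0, so (α − 1) divides P(α); P is reducible.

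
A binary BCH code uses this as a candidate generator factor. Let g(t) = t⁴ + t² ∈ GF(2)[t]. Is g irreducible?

Check for roots in GF(2): g(0) = 0 → root; g(1) = 0 → root.
g(0) = 0, so (t) divides g(t); g is reducible.

No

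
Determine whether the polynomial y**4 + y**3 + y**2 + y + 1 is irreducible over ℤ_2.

Yes

Write g(y) = y**4 + y**3 + y**2 + y + 1.
Check for roots in ℤ_2: g(0) = 1; g(1) = 1.
No roots, so no linear factors.
Monic irreducibles of degree 2 over GF(2): y**2 + y + 1.
None of them divide g (all give nonzero remainder).
No irreducible factor of degree ≤ 2 exists, so g is irreducible over GF(2).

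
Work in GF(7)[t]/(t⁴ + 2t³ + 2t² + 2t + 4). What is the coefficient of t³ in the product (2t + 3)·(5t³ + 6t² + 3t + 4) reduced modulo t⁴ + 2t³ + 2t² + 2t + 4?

0

Multiply in GF(7)[t]: (2t + 3)·(5t³ + 6t² + 3t + 4) = 3t⁴ + 6t³ + 3t² + 3t + 5.
Reduce using t⁴ ≡ 5t³ + 5t² + 5t + 3 (mod t⁴ + 2t³ + 2t² + 2t + 4).
Reduced: 4t² + 4t.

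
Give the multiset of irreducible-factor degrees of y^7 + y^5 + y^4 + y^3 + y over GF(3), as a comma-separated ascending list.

Write f(y) = y^7 + y^5 + y^4 + y^3 + y.
Roots in GF(3): f(0) = 0 → root; f(1) = 2; f(2) = 0 → root.
Linear factors from roots: (y), (y + 1).
Complete factorization: f(y) = (y)·(y + 1)^2·(y^4 + y^3 + y^2 + y + 1).
Factor degrees with multiplicity: 1 + 1 + 1 + 4 = 7.

1, 1, 1, 4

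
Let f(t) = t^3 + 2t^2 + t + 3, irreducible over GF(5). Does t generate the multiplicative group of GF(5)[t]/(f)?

|GF(5^3)^×| = 5^3 − 1 = 124. Prime factorization: 124 = 2^2·31.
f is primitive ⇔ t has order 124 in GF(5)[t]/(f), i.e. t^(124/q) ≠ 1 for each prime q | 124.
t^(62) mod f = 4.
t^(4) mod f = 3t^2 + 4t + 1.
None equal 1, so t has full order 124; f is primitive.

Yes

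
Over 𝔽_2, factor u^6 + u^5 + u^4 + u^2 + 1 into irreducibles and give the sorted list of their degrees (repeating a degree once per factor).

Write f(u) = u^6 + u^5 + u^4 + u^2 + 1.
Roots in 𝔽_2: f(0) = 1; f(1) = 1.
Complete factorization: f(u) = (u^6 + u^5 + u^4 + u^2 + 1).
Factor degrees with multiplicity: 6 = 6.

6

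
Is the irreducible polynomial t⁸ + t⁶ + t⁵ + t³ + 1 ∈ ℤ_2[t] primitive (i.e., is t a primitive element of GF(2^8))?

Write f(t) = t⁸ + t⁶ + t⁵ + t³ + 1.
|GF(2^8)^×| = 2^8 − 1 = 255. Prime factorization: 255 = 3·5·17.
f is primitive ⇔ t has order 255 in GF(2)[t]/(f), i.e. t^(255/q) ≠ 1 for each prime q | 255.
t^(85) mod f = t⁶ + t⁵ + t⁴ + t³ + t² + t + 1.
t^(51) mod f = t⁶ + t⁵ + t⁴ + t³.
t^(15) mod f = t⁷ + t⁵ + t⁴ + t² + 1.
None equal 1, so t has full order 255; f is primitive.

Yes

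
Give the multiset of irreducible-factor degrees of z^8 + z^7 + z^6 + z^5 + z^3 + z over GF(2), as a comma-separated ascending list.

Write h(z) = z^8 + z^7 + z^6 + z^5 + z^3 + z.
Roots in GF(2): h(0) = 0 → root; h(1) = 0 → root.
Linear factors from roots: (z), (z + 1).
Complete factorization: h(z) = (z)·(z + 1)^2·(z^2 + z + 1)·(z^3 + z + 1).
Factor degrees with multiplicity: 1 + 1 + 1 + 2 + 3 = 8.

1, 1, 1, 2, 3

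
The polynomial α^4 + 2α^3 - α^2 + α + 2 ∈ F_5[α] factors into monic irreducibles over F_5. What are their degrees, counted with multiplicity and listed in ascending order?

Write f(α) = α^4 + 2α^3 - α^2 + α + 2.
Roots in F_5: f(0) = 2; f(1) = 0 → root; f(2) = 2; f(3) = 1; f(4) = 4.
Linear factors from roots: (α - 1).
Complete factorization: f(α) = (α - 1)·(α^3 - 2α^2 + 2α - 2).
Factor degrees with multiplicity: 1 + 3 = 4.

1, 3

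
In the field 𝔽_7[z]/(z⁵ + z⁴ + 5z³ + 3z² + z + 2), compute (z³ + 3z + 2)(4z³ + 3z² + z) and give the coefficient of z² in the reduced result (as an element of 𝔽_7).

Multiply in 𝔽_7[z]: (z³ + 3z + 2)·(4z³ + 3z² + z) = 4z⁶ + 3z⁵ + 6z⁴ + 3z³ + 2z² + 2z.
Reduce using z⁵ ≡ 6z⁴ + 2z³ + 4z² + 6z + 5 (mod z⁵ + z⁴ + 5z³ + 3z² + z + 2).
Reduced: z⁴ + 3z³ + z² + 2z + 2.

1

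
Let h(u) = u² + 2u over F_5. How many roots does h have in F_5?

Evaluate at each of the 5 elements of F_5:
h(0) = 0 → root; h(1) = 3; h(2) = 3; h(3) = 0 → root; h(4) = 4.
Roots: {0, 3}.

2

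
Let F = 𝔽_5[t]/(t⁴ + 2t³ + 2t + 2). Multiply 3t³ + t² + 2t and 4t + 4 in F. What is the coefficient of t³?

Multiply in 𝔽_5[t]: (3t³ + t² + 2t)·(4t + 4) = 2t⁴ + t³ + 2t² + 3t.
Reduce using t⁴ ≡ 3t³ + 3t + 3 (mod t⁴ + 2t³ + 2t + 2).
Reduced: 2t³ + 2t² + 4t + 1.

2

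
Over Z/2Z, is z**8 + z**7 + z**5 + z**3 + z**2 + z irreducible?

Write m(z) = z**8 + z**7 + z**5 + z**3 + z**2 + z.
Check for roots in Z/2Z: m(0) = 0 → root; m(1) = 0 → root.
m(0) = 0, so (z) divides m(z); m is reducible.

No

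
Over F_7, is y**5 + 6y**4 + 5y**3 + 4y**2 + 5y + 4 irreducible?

No

Write f(y) = y**5 + 6y**4 + 5y**3 + 4y**2 + 5y + 4.
Check for roots in F_7: f(0) = 4; f(1) = 4; f(2) = 2; f(3) = 2; f(4) = 0 → root; f(5) = 6; f(6) = 3.
f(4) = 0, so (y − 4) divides f(y); f is reducible.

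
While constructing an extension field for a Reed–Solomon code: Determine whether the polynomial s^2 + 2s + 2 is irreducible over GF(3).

Write h(s) = s^2 + 2s + 2.
Check for roots in GF(3): h(0) = 2; h(1) = 2; h(2) = 1.
No roots. A degree-2 polynomial over a field with no linear factor is irreducible.

Yes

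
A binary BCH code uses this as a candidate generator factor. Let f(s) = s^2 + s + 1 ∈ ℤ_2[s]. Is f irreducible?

Check for roots in ℤ_2: f(0) = 1; f(1) = 1.
No roots. A degree-2 polynomial over a field with no linear factor is irreducible.

Yes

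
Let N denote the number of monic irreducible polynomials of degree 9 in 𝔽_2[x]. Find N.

56

The number of monic irreducibles of degree 9 over GF(2) is (1/9)·Σ_{d∣9} μ(9/d) 2^d.
Divisors of 9: 1, 3, 9; μ(9/d) for each: 0, -1, 1.
Σ = − 2^3 + 2^9 = 504.
N = 504/9 = 56.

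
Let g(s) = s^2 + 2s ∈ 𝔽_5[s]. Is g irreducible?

No

Check for roots in 𝔽_5: g(0) = 0 → root; g(1) = 3; g(2) = 3; g(3) = 0 → root; g(4) = 4.
g(0) = 0, so (s) divides g(s); g is reducible.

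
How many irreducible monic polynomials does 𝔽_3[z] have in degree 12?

44220

x^(3^12) − x is the product of all monic irreducibles of degree dividing 12; Möbius inversion gives N = (1/12) Σ μ(12/d)·3^d.
Divisors of 12: 1, 2, 3, 4, 6, 12; μ(12/d) for each: 0, 1, 0, -1, -1, 1.
Σ = 3^2 − 3^4 − 3^6 + 3^12 = 530640.
N = 530640/12 = 44220.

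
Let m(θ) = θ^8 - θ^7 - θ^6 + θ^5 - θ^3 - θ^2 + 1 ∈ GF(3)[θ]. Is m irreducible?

Check for roots in GF(3): m(0) = 1; m(1) = 2; m(2) = 1.
No roots, so no linear factors.
Monic irreducibles of degree 2 over GF(3): θ^2 + 1, θ^2 + θ - 1, θ^2 - θ - 1.
None of them divide m (all give nonzero remainder).
Degree-3 irreducible divisors: test the 8 monic irreducibles of degree 3 over GF(3).
None of them divide m (all give nonzero remainder).
Degree-4 irreducible divisors: test the 18 monic irreducibles of degree 4 over GF(3).
None of them divide m (all give nonzero remainder).
No irreducible factor of degree ≤ 4 exists, so m is irreducible over GF(3).

Yes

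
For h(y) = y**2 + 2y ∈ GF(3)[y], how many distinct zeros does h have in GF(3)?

2

Evaluate at each of the 3 elements of GF(3):
h(0) = 0 → root; h(1) = 0 → root; h(2) = 2.
Roots: {0, 1}.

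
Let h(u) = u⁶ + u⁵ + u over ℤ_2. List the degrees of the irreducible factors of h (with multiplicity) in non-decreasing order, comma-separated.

1, 2, 3

Roots in ℤ_2: h(0) = 0 → root; h(1) = 1.
Linear factors from roots: (u).
Complete factorization: h(u) = (u)·(u² + u + 1)·(u³ + u + 1).
Factor degrees with multiplicity: 1 + 2 + 3 = 6.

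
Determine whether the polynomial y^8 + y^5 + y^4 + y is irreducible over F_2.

Write f(y) = y^8 + y^5 + y^4 + y.
Check for roots in F_2: f(0) = 0 → root; f(1) = 0 → root.
f(0) = 0, so (y) divides f(y); f is reducible.

No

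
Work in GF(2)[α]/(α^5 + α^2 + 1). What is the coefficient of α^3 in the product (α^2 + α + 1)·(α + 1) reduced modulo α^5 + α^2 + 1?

Multiply in GF(2)[α]: (α^2 + α + 1)·(α + 1) = α^3 + 1.
Reduced: α^3 + 1.

1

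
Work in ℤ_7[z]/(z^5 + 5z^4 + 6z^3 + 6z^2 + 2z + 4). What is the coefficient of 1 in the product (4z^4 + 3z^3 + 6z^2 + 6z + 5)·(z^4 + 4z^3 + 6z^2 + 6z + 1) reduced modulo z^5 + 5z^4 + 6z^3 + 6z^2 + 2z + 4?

Multiply in ℤ_7[z]: (4z^4 + 3z^3 + 6z^2 + 6z + 5)·(z^4 + 4z^3 + 6z^2 + 6z + 1) = 4z^8 + 5z^7 + 2z^5 + 3z^4 + 4z^3 + 2z^2 + z + 5.
Reduce using z^5 ≡ 2z^4 + z^3 + z^2 + 5z + 3 (mod z^5 + 5z^4 + 6z^3 + 6z^2 + 2z + 4).
Reduced: z^3 + 4z^2 + 3z + 4.

4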